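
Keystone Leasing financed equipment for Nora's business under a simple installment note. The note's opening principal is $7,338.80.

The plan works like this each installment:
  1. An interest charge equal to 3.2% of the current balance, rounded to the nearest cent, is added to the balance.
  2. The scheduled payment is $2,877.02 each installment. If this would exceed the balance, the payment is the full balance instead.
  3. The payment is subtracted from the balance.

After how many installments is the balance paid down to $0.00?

3

Installment 1: $7,338.80 +$234.84 interest = $7,573.64; pay $2,877.02 → $4,696.62
Installment 2: $4,696.62 +$150.29 interest = $4,846.91; pay $2,877.02 → $1,969.89
Installment 3: $1,969.89 +$63.04 interest = $2,032.93; pay $2,032.93 → $0.00
Balance reaches $0.00 in installment 3.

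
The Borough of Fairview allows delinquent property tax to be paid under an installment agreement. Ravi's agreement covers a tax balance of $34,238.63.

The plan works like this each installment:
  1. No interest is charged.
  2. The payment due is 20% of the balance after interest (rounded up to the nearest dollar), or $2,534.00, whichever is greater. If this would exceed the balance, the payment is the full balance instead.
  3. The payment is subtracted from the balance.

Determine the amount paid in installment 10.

$1,081.63

Installment 1: opening $34,238.63; payment $6,848.00; balance $27,390.63
Installment 2: opening $27,390.63; payment $5,479.00; balance $21,911.63
Installment 3: opening $21,911.63; payment $4,383.00; balance $17,528.63
Installment 4: opening $17,528.63; payment $3,506.00; balance $14,022.63
Installment 5: opening $14,022.63; payment $2,805.00; balance $11,217.63
Installment 6: opening $11,217.63; payment $2,534.00; balance $8,683.63
Installment 7: opening $8,683.63; payment $2,534.00; balance $6,149.63
Installment 8: opening $6,149.63; payment $2,534.00; balance $3,615.63
Installment 9: opening $3,615.63; payment $2,534.00; balance $1,081.63
Installment 10: opening $1,081.63; payment $1,081.63; balance $0.00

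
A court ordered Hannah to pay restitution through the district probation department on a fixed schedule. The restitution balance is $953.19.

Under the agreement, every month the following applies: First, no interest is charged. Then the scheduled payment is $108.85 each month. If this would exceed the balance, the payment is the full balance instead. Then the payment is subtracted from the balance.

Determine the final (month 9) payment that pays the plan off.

$82.39

Month 1: $953.19 − $108.85 → $844.34
Month 2: $844.34 − $108.85 → $735.49
Month 3: $735.49 − $108.85 → $626.64
Month 4: $626.64 − $108.85 → $517.79
Month 5: $517.79 − $108.85 → $408.94
Month 6: $408.94 − $108.85 → $300.09
Month 7: $300.09 − $108.85 → $191.24
Month 8: $191.24 − $108.85 → $82.39
Month 9: $82.39 − $82.39 → $0.00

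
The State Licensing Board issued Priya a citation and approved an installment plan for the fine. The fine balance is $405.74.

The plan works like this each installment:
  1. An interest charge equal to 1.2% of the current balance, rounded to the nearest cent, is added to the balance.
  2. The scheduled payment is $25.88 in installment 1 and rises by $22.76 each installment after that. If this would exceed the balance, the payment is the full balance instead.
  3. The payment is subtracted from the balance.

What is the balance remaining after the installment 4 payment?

# | Opening | Interest | Payment | End bal
1 | $405.74 | $4.87 | $25.88 | $384.73
2 | $384.73 | $4.62 | $48.64 | $340.71
3 | $340.71 | $4.09 | $71.40 | $273.40
4 | $273.40 | $3.28 | $94.16 | $182.52

$182.52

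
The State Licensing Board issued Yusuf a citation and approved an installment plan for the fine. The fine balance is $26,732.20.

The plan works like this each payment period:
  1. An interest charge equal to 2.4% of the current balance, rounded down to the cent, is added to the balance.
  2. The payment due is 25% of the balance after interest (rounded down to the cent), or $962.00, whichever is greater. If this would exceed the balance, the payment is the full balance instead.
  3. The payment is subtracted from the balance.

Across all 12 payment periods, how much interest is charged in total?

Payment period 1: $26,732.20 +$641.57 interest = $27,373.77; pay $6,843.44 → $20,530.33
Payment period 2: $20,530.33 +$492.72 interest = $21,023.05; pay $5,255.76 → $15,767.29
Payment period 3: $15,767.29 +$378.41 interest = $16,145.70; pay $4,036.42 → $12,109.28
Payment period 4: $12,109.28 +$290.62 interest = $12,399.90; pay $3,099.97 → $9,299.93
Payment period 5: $9,299.93 +$223.19 interest = $9,523.12; pay $2,380.78 → $7,142.34
Payment period 6: $7,142.34 +$171.41 interest = $7,313.75; pay $1,828.43 → $5,485.32
Payment period 7: $5,485.32 +$131.64 interest = $5,616.96; pay $1,404.24 → $4,212.72
Payment period 8: $4,212.72 +$101.10 interest = $4,313.82; pay $1,078.45 → $3,235.37
Payment period 9: $3,235.37 +$77.64 interest = $3,313.01; pay $962.00 → $2,351.01
Payment period 10: $2,351.01 +$56.42 interest = $2,407.43; pay $962.00 → $1,445.43
Payment period 11: $1,445.43 +$34.69 interest = $1,480.12; pay $962.00 → $518.12
Payment period 12: $518.12 +$12.43 interest = $530.55; pay $530.55 → $0.00
Total interest: $641.57 + $492.72 + $378.41 + $290.62 + $223.19 + $171.41 + $131.64 + $101.10 + $77.64 + $56.42 + $34.69 + $12.43 = $2,611.84

$2,611.84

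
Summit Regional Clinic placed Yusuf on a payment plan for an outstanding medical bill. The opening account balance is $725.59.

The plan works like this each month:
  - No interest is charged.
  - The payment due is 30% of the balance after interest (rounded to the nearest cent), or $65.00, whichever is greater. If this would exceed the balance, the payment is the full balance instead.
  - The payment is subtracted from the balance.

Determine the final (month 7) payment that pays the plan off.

$44.22

Month 1: $725.59 − $217.68 → $507.91
Month 2: $507.91 − $152.37 → $355.54
Month 3: $355.54 − $106.66 → $248.88
Month 4: $248.88 − $74.66 → $174.22
Month 5: $174.22 − $65.00 → $109.22
Month 6: $109.22 − $65.00 → $44.22
Month 7: $44.22 − $44.22 → $0.00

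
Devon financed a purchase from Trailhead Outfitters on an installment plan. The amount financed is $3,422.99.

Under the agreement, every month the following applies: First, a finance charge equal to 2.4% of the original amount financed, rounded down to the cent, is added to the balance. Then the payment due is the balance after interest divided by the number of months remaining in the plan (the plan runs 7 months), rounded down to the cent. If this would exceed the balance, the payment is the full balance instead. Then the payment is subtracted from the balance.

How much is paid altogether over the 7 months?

# | Opening | Interest | Payment | End bal
1 | $3,422.99 | $82.15 | $500.73 | $3,004.41
2 | $3,004.41 | $82.15 | $514.42 | $2,572.14
3 | $2,572.14 | $82.15 | $530.85 | $2,123.44
4 | $2,123.44 | $82.15 | $551.39 | $1,654.20
5 | $1,654.20 | $82.15 | $578.78 | $1,157.57
6 | $1,157.57 | $82.15 | $619.86 | $619.86
7 | $619.86 | $82.15 | $702.01 | $0.00
Total paid: $3,998.04

$3,998.04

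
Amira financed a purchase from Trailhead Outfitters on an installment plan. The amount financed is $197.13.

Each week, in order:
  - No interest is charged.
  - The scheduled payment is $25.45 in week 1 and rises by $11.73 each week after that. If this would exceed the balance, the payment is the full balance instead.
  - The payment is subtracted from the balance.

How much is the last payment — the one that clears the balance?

# | Opening | Payment | End bal
1 | $197.13 | $25.45 | $171.68
2 | $171.68 | $37.18 | $134.50
3 | $134.50 | $48.91 | $85.59
4 | $85.59 | $60.64 | $24.95
5 | $24.95 | $24.95 | $0.00

$24.95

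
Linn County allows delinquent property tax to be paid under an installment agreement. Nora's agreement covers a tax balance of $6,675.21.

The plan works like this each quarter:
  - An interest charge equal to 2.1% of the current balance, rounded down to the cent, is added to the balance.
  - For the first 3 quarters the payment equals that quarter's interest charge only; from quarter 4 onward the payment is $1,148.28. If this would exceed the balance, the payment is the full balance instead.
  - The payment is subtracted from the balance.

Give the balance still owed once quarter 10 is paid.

Quarter 1: opening $6,675.21; interest $140.17 → $6,815.38; payment $140.17; balance $6,675.21
Quarter 2: opening $6,675.21; interest $140.17 → $6,815.38; payment $140.17; balance $6,675.21
Quarter 3: opening $6,675.21; interest $140.17 → $6,815.38; payment $140.17; balance $6,675.21
Quarter 4: opening $6,675.21; interest $140.17 → $6,815.38; payment $1,148.28; balance $5,667.10
Quarter 5: opening $5,667.10; interest $119.00 → $5,786.10; payment $1,148.28; balance $4,637.82
Quarter 6: opening $4,637.82; interest $97.39 → $4,735.21; payment $1,148.28; balance $3,586.93
Quarter 7: opening $3,586.93; interest $75.32 → $3,662.25; payment $1,148.28; balance $2,513.97
Quarter 8: opening $2,513.97; interest $52.79 → $2,566.76; payment $1,148.28; balance $1,418.48
Quarter 9: opening $1,418.48; interest $29.78 → $1,448.26; payment $1,148.28; balance $299.98
Quarter 10: opening $299.98; interest $6.29 → $306.27; payment $306.27; balance $0.00

$0.00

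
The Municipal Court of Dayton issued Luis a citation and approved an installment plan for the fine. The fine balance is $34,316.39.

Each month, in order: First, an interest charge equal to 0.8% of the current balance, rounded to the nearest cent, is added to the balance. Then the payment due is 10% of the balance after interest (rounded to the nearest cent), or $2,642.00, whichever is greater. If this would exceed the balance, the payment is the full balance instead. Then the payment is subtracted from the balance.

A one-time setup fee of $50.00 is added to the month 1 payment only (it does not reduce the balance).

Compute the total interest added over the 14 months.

Month 1: $34,316.39 +$274.53 interest = $34,590.92; pay $3,459.09 (+ $50.00 fee) → $31,131.83
Month 2: $31,131.83 +$249.05 interest = $31,380.88; pay $3,138.09 → $28,242.79
Month 3: $28,242.79 +$225.94 interest = $28,468.73; pay $2,846.87 → $25,621.86
Month 4: $25,621.86 +$204.97 interest = $25,826.83; pay $2,642.00 → $23,184.83
Month 5: $23,184.83 +$185.48 interest = $23,370.31; pay $2,642.00 → $20,728.31
Month 6: $20,728.31 +$165.83 interest = $20,894.14; pay $2,642.00 → $18,252.14
Month 7: $18,252.14 +$146.02 interest = $18,398.16; pay $2,642.00 → $15,756.16
Month 8: $15,756.16 +$126.05 interest = $15,882.21; pay $2,642.00 → $13,240.21
Month 9: $13,240.21 +$105.92 interest = $13,346.13; pay $2,642.00 → $10,704.13
Month 10: $10,704.13 +$85.63 interest = $10,789.76; pay $2,642.00 → $8,147.76
Month 11: $8,147.76 +$65.18 interest = $8,212.94; pay $2,642.00 → $5,570.94
Month 12: $5,570.94 +$44.57 interest = $5,615.51; pay $2,642.00 → $2,973.51
Month 13: $2,973.51 +$23.79 interest = $2,997.30; pay $2,642.00 → $355.30
Month 14: $355.30 +$2.84 interest = $358.14; pay $358.14 → $0.00
Total interest: $274.53 + $249.05 + $225.94 + $204.97 + $185.48 + $165.83 + $146.02 + $126.05 + $105.92 + $85.63 + $65.18 + $44.57 + $23.79 + $2.84 = $1,905.80

$1,905.80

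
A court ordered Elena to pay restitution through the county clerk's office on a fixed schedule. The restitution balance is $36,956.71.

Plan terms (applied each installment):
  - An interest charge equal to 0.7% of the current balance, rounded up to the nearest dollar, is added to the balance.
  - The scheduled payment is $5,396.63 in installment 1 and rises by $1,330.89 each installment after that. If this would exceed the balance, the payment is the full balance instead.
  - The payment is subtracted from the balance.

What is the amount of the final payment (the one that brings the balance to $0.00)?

$8,225.85

Installment 1: $36,956.71 +$259.00 interest = $37,215.71; pay $5,396.63 → $31,819.08
Installment 2: $31,819.08 +$223.00 interest = $32,042.08; pay $6,727.52 → $25,314.56
Installment 3: $25,314.56 +$178.00 interest = $25,492.56; pay $8,058.41 → $17,434.15
Installment 4: $17,434.15 +$123.00 interest = $17,557.15; pay $9,389.30 → $8,167.85
Installment 5: $8,167.85 +$58.00 interest = $8,225.85; pay $8,225.85 → $0.00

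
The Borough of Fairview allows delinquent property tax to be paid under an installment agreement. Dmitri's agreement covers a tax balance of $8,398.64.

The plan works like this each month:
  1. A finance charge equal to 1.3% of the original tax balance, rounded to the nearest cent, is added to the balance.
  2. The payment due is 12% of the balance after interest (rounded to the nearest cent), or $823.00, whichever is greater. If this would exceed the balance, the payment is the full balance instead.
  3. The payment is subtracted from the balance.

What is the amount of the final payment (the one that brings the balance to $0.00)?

# | Opening | Interest | Payment | End bal
1 | $8,398.64 | $109.18 | $1,020.94 | $7,486.88
2 | $7,486.88 | $109.18 | $911.53 | $6,684.53
3 | $6,684.53 | $109.18 | $823.00 | $5,970.71
4 | $5,970.71 | $109.18 | $823.00 | $5,256.89
5 | $5,256.89 | $109.18 | $823.00 | $4,543.07
6 | $4,543.07 | $109.18 | $823.00 | $3,829.25
7 | $3,829.25 | $109.18 | $823.00 | $3,115.43
8 | $3,115.43 | $109.18 | $823.00 | $2,401.61
9 | $2,401.61 | $109.18 | $823.00 | $1,687.79
10 | $1,687.79 | $109.18 | $823.00 | $973.97
11 | $973.97 | $109.18 | $823.00 | $260.15
12 | $260.15 | $109.18 | $369.33 | $0.00

$369.33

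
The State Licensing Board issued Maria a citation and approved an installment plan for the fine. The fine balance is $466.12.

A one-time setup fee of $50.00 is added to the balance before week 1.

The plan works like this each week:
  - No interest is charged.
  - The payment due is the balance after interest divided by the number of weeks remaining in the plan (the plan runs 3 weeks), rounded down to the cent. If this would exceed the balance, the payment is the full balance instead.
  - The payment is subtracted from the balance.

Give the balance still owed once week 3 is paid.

$0.00

# | Opening | Payment | End bal
1 | $516.12 | $172.04 | $344.08
2 | $344.08 | $172.04 | $172.04
3 | $172.04 | $172.04 | $0.00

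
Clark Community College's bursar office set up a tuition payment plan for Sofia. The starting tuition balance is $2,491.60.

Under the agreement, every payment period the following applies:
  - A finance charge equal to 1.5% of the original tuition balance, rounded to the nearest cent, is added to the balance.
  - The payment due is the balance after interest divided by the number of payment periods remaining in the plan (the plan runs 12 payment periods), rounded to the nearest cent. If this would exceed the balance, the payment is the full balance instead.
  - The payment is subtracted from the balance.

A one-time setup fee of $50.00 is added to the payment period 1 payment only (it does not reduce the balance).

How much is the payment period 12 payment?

$323.60

# | Opening | Interest | Payment | Fee | End bal
1 | $2,491.60 | $37.37 | $210.75 | $50.00 | $2,318.22
2 | $2,318.22 | $37.37 | $214.14 | — | $2,141.45
3 | $2,141.45 | $37.37 | $217.88 | — | $1,960.94
4 | $1,960.94 | $37.37 | $222.03 | — | $1,776.28
5 | $1,776.28 | $37.37 | $226.71 | — | $1,586.94
6 | $1,586.94 | $37.37 | $232.04 | — | $1,392.27
7 | $1,392.27 | $37.37 | $238.27 | — | $1,191.37
8 | $1,191.37 | $37.37 | $245.75 | — | $982.99
9 | $982.99 | $37.37 | $255.09 | — | $765.27
10 | $765.27 | $37.37 | $267.55 | — | $535.09
11 | $535.09 | $37.37 | $286.23 | — | $286.23
12 | $286.23 | $37.37 | $323.60 | — | $0.00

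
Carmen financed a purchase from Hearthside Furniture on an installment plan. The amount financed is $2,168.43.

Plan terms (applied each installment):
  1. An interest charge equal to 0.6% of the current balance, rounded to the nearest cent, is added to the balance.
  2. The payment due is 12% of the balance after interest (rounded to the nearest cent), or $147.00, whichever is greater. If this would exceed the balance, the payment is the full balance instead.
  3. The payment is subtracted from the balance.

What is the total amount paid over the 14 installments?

$2,253.21

Installment 1: opening $2,168.43; interest $13.01 → $2,181.44; payment $261.77; balance $1,919.67
Installment 2: opening $1,919.67; interest $11.52 → $1,931.19; payment $231.74; balance $1,699.45
Installment 3: opening $1,699.45; interest $10.20 → $1,709.65; payment $205.16; balance $1,504.49
Installment 4: opening $1,504.49; interest $9.03 → $1,513.52; payment $181.62; balance $1,331.90
Installment 5: opening $1,331.90; interest $7.99 → $1,339.89; payment $160.79; balance $1,179.10
Installment 6: opening $1,179.10; interest $7.07 → $1,186.17; payment $147.00; balance $1,039.17
Installment 7: opening $1,039.17; interest $6.24 → $1,045.41; payment $147.00; balance $898.41
Installment 8: opening $898.41; interest $5.39 → $903.80; payment $147.00; balance $756.80
Installment 9: opening $756.80; interest $4.54 → $761.34; payment $147.00; balance $614.34
Installment 10: opening $614.34; interest $3.69 → $618.03; payment $147.00; balance $471.03
Installment 11: opening $471.03; interest $2.83 → $473.86; payment $147.00; balance $326.86
Installment 12: opening $326.86; interest $1.96 → $328.82; payment $147.00; balance $181.82
Installment 13: opening $181.82; interest $1.09 → $182.91; payment $147.00; balance $35.91
Installment 14: opening $35.91; interest $0.22 → $36.13; payment $36.13; balance $0.00
Total paid: $2,253.21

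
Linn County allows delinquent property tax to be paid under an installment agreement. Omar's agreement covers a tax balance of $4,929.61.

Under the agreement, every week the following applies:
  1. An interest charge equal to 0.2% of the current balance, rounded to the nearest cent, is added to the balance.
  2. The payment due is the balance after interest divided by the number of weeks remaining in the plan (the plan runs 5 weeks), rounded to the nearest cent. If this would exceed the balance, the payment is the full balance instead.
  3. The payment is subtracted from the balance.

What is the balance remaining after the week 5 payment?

$0.00

Week 1: opening $4,929.61; interest $9.86 → $4,939.47; payment $987.89; balance $3,951.58
Week 2: opening $3,951.58; interest $7.90 → $3,959.48; payment $989.87; balance $2,969.61
Week 3: opening $2,969.61; interest $5.94 → $2,975.55; payment $991.85; balance $1,983.70
Week 4: opening $1,983.70; interest $3.97 → $1,987.67; payment $993.84; balance $993.83
Week 5: opening $993.83; interest $1.99 → $995.82; payment $995.82; balance $0.00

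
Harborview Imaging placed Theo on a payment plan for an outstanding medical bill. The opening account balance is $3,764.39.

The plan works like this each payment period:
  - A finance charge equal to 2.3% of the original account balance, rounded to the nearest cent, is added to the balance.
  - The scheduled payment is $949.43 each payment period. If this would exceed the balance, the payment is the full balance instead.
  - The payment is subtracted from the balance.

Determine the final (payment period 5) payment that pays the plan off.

Payment period 1: opening $3,764.39; interest $86.58 → $3,850.97; payment $949.43; balance $2,901.54
Payment period 2: opening $2,901.54; interest $86.58 → $2,988.12; payment $949.43; balance $2,038.69
Payment period 3: opening $2,038.69; interest $86.58 → $2,125.27; payment $949.43; balance $1,175.84
Payment period 4: opening $1,175.84; interest $86.58 → $1,262.42; payment $949.43; balance $312.99
Payment period 5: opening $312.99; interest $86.58 → $399.57; payment $399.57; balance $0.00

$399.57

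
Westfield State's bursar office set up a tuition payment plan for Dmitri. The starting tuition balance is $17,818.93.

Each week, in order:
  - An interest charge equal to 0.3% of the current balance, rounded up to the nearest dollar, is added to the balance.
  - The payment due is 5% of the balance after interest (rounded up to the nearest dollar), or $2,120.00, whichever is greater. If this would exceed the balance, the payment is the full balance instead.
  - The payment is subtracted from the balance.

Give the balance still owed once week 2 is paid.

# | Opening | Interest | Payment | End bal
1 | $17,818.93 | $54.00 | $2,120.00 | $15,752.93
2 | $15,752.93 | $48.00 | $2,120.00 | $13,680.93

$13,680.93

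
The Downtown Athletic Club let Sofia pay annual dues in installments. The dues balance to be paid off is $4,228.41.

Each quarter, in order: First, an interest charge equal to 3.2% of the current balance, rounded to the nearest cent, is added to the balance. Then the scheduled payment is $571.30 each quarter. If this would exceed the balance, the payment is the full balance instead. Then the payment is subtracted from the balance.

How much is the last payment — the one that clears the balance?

# | Opening | Interest | Payment | End bal
1 | $4,228.41 | $135.31 | $571.30 | $3,792.42
2 | $3,792.42 | $121.36 | $571.30 | $3,342.48
3 | $3,342.48 | $106.96 | $571.30 | $2,878.14
4 | $2,878.14 | $92.10 | $571.30 | $2,398.94
5 | $2,398.94 | $76.77 | $571.30 | $1,904.41
6 | $1,904.41 | $60.94 | $571.30 | $1,394.05
7 | $1,394.05 | $44.61 | $571.30 | $867.36
8 | $867.36 | $27.76 | $571.30 | $323.82
9 | $323.82 | $10.36 | $334.18 | $0.00

$334.18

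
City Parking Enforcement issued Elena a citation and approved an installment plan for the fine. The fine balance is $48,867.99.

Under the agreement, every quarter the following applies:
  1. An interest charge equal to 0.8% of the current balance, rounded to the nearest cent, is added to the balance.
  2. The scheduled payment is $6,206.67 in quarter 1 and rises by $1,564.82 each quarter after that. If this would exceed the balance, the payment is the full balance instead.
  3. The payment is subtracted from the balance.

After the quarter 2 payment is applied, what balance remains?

Quarter 1: $48,867.99 +$390.94 interest = $49,258.93; pay $6,206.67 → $43,052.26
Quarter 2: $43,052.26 +$344.42 interest = $43,396.68; pay $7,771.49 → $35,625.19

$35,625.19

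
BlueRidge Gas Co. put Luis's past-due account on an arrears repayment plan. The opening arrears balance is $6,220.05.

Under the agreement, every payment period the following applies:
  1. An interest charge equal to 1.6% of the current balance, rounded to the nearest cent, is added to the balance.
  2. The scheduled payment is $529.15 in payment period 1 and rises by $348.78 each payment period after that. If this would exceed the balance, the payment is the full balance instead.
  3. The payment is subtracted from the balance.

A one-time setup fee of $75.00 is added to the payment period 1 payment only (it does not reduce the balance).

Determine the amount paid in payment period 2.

$877.93

Payment period 1: opening $6,220.05; interest $99.52 → $6,319.57; payment $529.15 (+ $75.00 fee); balance $5,790.42
Payment period 2: opening $5,790.42; interest $92.65 → $5,883.07; payment $877.93; balance $5,005.14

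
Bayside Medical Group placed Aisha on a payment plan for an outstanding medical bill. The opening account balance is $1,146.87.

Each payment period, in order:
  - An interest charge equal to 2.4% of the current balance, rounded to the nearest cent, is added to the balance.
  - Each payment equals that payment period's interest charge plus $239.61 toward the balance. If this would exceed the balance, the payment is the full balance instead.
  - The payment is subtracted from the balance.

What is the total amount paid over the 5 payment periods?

Payment period 1: opening $1,146.87; interest $27.52 → $1,174.39; payment $267.13; balance $907.26
Payment period 2: opening $907.26; interest $21.77 → $929.03; payment $261.38; balance $667.65
Payment period 3: opening $667.65; interest $16.02 → $683.67; payment $255.63; balance $428.04
Payment period 4: opening $428.04; interest $10.27 → $438.31; payment $249.88; balance $188.43
Payment period 5: opening $188.43; interest $4.52 → $192.95; payment $192.95; balance $0.00
Total paid: $1,226.97

$1,226.97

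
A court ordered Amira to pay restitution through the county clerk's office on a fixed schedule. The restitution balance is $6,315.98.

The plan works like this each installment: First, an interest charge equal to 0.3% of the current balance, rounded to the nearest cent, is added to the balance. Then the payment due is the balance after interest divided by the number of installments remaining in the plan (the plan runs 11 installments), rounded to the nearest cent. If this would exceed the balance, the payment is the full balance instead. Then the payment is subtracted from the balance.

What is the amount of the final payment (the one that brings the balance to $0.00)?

$593.41

# | Opening | Interest | Payment | End bal
1 | $6,315.98 | $18.95 | $575.90 | $5,759.03
2 | $5,759.03 | $17.28 | $577.63 | $5,198.68
3 | $5,198.68 | $15.60 | $579.36 | $4,634.92
4 | $4,634.92 | $13.90 | $581.10 | $4,067.72
5 | $4,067.72 | $12.20 | $582.85 | $3,497.07
6 | $3,497.07 | $10.49 | $584.59 | $2,922.97
7 | $2,922.97 | $8.77 | $586.35 | $2,345.39
8 | $2,345.39 | $7.04 | $588.11 | $1,764.32
9 | $1,764.32 | $5.29 | $589.87 | $1,179.74
10 | $1,179.74 | $3.54 | $591.64 | $591.64
11 | $591.64 | $1.77 | $593.41 | $0.00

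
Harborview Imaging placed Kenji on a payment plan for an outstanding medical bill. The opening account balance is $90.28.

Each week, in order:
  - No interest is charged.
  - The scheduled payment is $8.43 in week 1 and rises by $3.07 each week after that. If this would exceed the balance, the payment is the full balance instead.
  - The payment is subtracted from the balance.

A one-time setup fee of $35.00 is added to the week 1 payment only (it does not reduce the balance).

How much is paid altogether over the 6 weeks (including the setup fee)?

$125.28

Week 1: $90.28 − $8.43 (+ $35.00 fee) → $81.85
Week 2: $81.85 − $11.50 → $70.35
Week 3: $70.35 − $14.57 → $55.78
Week 4: $55.78 − $17.64 → $38.14
Week 5: $38.14 − $20.71 → $17.43
Week 6: $17.43 − $17.43 → $0.00
Total paid: $125.28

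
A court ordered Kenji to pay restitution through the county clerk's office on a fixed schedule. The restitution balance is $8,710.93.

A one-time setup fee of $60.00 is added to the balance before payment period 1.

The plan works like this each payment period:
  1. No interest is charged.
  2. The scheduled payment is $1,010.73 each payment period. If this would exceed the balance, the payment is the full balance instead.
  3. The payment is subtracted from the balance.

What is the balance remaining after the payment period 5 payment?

Payment period 1: $8,770.93 − $1,010.73 → $7,760.20
Payment period 2: $7,760.20 − $1,010.73 → $6,749.47
Payment period 3: $6,749.47 − $1,010.73 → $5,738.74
Payment period 4: $5,738.74 − $1,010.73 → $4,728.01
Payment period 5: $4,728.01 − $1,010.73 → $3,717.28

$3,717.28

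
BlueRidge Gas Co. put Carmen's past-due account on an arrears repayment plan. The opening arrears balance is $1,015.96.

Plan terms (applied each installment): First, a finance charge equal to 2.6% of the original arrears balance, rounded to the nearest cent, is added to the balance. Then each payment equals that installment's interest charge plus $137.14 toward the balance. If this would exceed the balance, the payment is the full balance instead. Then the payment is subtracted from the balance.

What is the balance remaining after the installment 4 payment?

Installment 1: $1,015.96 +$26.41 interest = $1,042.37; pay $163.55 → $878.82
Installment 2: $878.82 +$26.41 interest = $905.23; pay $163.55 → $741.68
Installment 3: $741.68 +$26.41 interest = $768.09; pay $163.55 → $604.54
Installment 4: $604.54 +$26.41 interest = $630.95; pay $163.55 → $467.40

$467.40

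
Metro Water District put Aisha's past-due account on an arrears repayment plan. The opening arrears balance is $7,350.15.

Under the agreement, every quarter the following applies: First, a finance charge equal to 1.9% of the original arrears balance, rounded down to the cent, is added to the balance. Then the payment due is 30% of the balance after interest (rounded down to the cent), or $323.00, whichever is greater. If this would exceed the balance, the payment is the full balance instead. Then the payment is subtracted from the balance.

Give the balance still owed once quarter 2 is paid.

# | Opening | Interest | Payment | End bal
1 | $7,350.15 | $139.65 | $2,246.94 | $5,242.86
2 | $5,242.86 | $139.65 | $1,614.75 | $3,767.76

$3,767.76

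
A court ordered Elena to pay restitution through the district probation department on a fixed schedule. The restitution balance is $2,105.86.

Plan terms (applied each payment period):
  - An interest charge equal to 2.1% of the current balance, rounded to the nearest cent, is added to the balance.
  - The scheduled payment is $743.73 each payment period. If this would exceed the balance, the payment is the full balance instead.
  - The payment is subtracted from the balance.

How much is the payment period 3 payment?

$706.69

Payment period 1: $2,105.86 +$44.22 interest = $2,150.08; pay $743.73 → $1,406.35
Payment period 2: $1,406.35 +$29.53 interest = $1,435.88; pay $743.73 → $692.15
Payment period 3: $692.15 +$14.54 interest = $706.69; pay $706.69 → $0.00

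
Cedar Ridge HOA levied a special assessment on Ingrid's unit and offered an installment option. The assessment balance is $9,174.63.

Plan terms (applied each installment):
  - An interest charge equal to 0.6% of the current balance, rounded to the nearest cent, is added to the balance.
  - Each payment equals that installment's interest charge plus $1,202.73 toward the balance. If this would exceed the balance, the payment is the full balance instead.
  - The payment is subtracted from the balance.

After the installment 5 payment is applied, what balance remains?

$3,160.98

Installment 1: opening $9,174.63; interest $55.05 → $9,229.68; payment $1,257.78; balance $7,971.90
Installment 2: opening $7,971.90; interest $47.83 → $8,019.73; payment $1,250.56; balance $6,769.17
Installment 3: opening $6,769.17; interest $40.62 → $6,809.79; payment $1,243.35; balance $5,566.44
Installment 4: opening $5,566.44; interest $33.40 → $5,599.84; payment $1,236.13; balance $4,363.71
Installment 5: opening $4,363.71; interest $26.18 → $4,389.89; payment $1,228.91; balance $3,160.98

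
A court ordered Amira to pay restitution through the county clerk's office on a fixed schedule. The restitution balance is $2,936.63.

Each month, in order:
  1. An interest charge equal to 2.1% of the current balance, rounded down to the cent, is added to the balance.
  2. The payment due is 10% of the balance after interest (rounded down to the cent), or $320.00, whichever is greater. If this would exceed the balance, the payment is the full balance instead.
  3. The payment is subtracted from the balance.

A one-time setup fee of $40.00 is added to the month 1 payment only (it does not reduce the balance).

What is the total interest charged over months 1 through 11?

Month 1: opening $2,936.63; interest $61.66 → $2,998.29; payment $320.00 (+ $40.00 fee); balance $2,678.29
Month 2: opening $2,678.29; interest $56.24 → $2,734.53; payment $320.00; balance $2,414.53
Month 3: opening $2,414.53; interest $50.70 → $2,465.23; payment $320.00; balance $2,145.23
Month 4: opening $2,145.23; interest $45.04 → $2,190.27; payment $320.00; balance $1,870.27
Month 5: opening $1,870.27; interest $39.27 → $1,909.54; payment $320.00; balance $1,589.54
Month 6: opening $1,589.54; interest $33.38 → $1,622.92; payment $320.00; balance $1,302.92
Month 7: opening $1,302.92; interest $27.36 → $1,330.28; payment $320.00; balance $1,010.28
Month 8: opening $1,010.28; interest $21.21 → $1,031.49; payment $320.00; balance $711.49
Month 9: opening $711.49; interest $14.94 → $726.43; payment $320.00; balance $406.43
Month 10: opening $406.43; interest $8.53 → $414.96; payment $320.00; balance $94.96
Month 11: opening $94.96; interest $1.99 → $96.95; payment $96.95; balance $0.00
Total interest: $61.66 + $56.24 + $50.70 + $45.04 + $39.27 + $33.38 + $27.36 + $21.21 + $14.94 + $8.53 + $1.99 = $360.32

$360.32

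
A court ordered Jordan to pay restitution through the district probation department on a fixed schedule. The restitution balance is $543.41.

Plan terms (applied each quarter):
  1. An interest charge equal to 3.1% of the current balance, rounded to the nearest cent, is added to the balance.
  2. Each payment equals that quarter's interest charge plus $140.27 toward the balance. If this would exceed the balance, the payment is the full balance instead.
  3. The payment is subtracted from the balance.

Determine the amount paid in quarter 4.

Quarter 1: opening $543.41; interest $16.85 → $560.26; payment $157.12; balance $403.14
Quarter 2: opening $403.14; interest $12.50 → $415.64; payment $152.77; balance $262.87
Quarter 3: opening $262.87; interest $8.15 → $271.02; payment $148.42; balance $122.60
Quarter 4: opening $122.60; interest $3.80 → $126.40; payment $126.40; balance $0.00

$126.40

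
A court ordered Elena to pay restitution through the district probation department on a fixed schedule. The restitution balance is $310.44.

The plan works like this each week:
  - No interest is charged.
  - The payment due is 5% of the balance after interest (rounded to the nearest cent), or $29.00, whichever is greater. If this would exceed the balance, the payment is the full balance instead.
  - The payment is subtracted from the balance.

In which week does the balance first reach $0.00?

Week 1: opening $310.44; payment $29.00; balance $281.44
Week 2: opening $281.44; payment $29.00; balance $252.44
Week 3: opening $252.44; payment $29.00; balance $223.44
Week 4: opening $223.44; payment $29.00; balance $194.44
Week 5: opening $194.44; payment $29.00; balance $165.44
Week 6: opening $165.44; payment $29.00; balance $136.44
Week 7: opening $136.44; payment $29.00; balance $107.44
Week 8: opening $107.44; payment $29.00; balance $78.44
Week 9: opening $78.44; payment $29.00; balance $49.44
Week 10: opening $49.44; payment $29.00; balance $20.44
Week 11: opening $20.44; payment $20.44; balance $0.00
Balance reaches $0.00 in week 11.

11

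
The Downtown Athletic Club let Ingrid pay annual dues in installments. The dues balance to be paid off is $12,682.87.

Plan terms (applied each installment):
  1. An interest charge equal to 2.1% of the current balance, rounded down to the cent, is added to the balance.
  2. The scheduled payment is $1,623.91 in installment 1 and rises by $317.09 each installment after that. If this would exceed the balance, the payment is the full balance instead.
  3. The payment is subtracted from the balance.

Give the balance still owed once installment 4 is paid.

Installment 1: opening $12,682.87; interest $266.34 → $12,949.21; payment $1,623.91; balance $11,325.30
Installment 2: opening $11,325.30; interest $237.83 → $11,563.13; payment $1,941.00; balance $9,622.13
Installment 3: opening $9,622.13; interest $202.06 → $9,824.19; payment $2,258.09; balance $7,566.10
Installment 4: opening $7,566.10; interest $158.88 → $7,724.98; payment $2,575.18; balance $5,149.80

$5,149.80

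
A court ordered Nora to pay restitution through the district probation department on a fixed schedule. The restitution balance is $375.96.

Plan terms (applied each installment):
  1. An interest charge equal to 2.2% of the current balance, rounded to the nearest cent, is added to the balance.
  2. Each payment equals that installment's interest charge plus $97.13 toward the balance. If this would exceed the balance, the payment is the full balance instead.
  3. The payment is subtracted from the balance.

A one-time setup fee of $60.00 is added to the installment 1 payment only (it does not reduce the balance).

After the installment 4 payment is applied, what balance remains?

Installment 1: $375.96 +$8.27 interest = $384.23; pay $105.40 (+ $60.00 fee) → $278.83
Installment 2: $278.83 +$6.13 interest = $284.96; pay $103.26 → $181.70
Installment 3: $181.70 +$4.00 interest = $185.70; pay $101.13 → $84.57
Installment 4: $84.57 +$1.86 interest = $86.43; pay $86.43 → $0.00

$0.00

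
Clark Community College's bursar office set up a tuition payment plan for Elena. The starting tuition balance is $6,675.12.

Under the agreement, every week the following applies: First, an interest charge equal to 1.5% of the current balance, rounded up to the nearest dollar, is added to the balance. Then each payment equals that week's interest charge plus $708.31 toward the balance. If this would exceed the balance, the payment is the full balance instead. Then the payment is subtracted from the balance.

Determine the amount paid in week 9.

Week 1: $6,675.12 +$101.00 interest = $6,776.12; pay $809.31 → $5,966.81
Week 2: $5,966.81 +$90.00 interest = $6,056.81; pay $798.31 → $5,258.50
Week 3: $5,258.50 +$79.00 interest = $5,337.50; pay $787.31 → $4,550.19
Week 4: $4,550.19 +$69.00 interest = $4,619.19; pay $777.31 → $3,841.88
Week 5: $3,841.88 +$58.00 interest = $3,899.88; pay $766.31 → $3,133.57
Week 6: $3,133.57 +$48.00 interest = $3,181.57; pay $756.31 → $2,425.26
Week 7: $2,425.26 +$37.00 interest = $2,462.26; pay $745.31 → $1,716.95
Week 8: $1,716.95 +$26.00 interest = $1,742.95; pay $734.31 → $1,008.64
Week 9: $1,008.64 +$16.00 interest = $1,024.64; pay $724.31 → $300.33

$724.31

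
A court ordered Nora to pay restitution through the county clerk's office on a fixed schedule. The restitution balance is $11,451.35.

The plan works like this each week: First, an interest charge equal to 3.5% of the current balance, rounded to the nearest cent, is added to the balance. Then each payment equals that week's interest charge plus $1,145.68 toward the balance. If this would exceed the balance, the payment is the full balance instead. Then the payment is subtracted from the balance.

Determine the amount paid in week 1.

$1,546.48

# | Opening | Interest | Payment | End bal
1 | $11,451.35 | $400.80 | $1,546.48 | $10,305.67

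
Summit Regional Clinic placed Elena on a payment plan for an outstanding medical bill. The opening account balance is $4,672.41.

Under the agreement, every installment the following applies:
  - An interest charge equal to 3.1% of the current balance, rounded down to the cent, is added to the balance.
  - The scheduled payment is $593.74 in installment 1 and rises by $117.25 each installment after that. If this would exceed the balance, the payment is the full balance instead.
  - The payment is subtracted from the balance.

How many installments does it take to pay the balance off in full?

6

Installment 1: $4,672.41 +$144.84 interest = $4,817.25; pay $593.74 → $4,223.51
Installment 2: $4,223.51 +$130.92 interest = $4,354.43; pay $710.99 → $3,643.44
Installment 3: $3,643.44 +$112.94 interest = $3,756.38; pay $828.24 → $2,928.14
Installment 4: $2,928.14 +$90.77 interest = $3,018.91; pay $945.49 → $2,073.42
Installment 5: $2,073.42 +$64.27 interest = $2,137.69; pay $1,062.74 → $1,074.95
Installment 6: $1,074.95 +$33.32 interest = $1,108.27; pay $1,108.27 → $0.00
Balance reaches $0.00 in installment 6.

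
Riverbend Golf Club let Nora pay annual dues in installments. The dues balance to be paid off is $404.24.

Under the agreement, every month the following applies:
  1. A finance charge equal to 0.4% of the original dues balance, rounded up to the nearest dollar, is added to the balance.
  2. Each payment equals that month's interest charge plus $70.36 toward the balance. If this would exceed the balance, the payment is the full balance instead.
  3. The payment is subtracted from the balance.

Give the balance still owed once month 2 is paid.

Month 1: $404.24 +$2.00 interest = $406.24; pay $72.36 → $333.88
Month 2: $333.88 +$2.00 interest = $335.88; pay $72.36 → $263.52

$263.52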